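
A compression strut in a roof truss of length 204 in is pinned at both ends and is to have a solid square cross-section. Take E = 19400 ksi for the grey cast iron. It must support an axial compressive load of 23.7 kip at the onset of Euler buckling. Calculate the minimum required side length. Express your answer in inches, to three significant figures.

a ≈ 2.80 in

L_e = K·L = 1 × 204 = 204.0 in
Required I = P_cr·L_e²/(π²E) = 2.370×10^4 × 204.0² / (π² × 1.94×10^7) = 5.151 in⁴
Solid square: I = a⁴/12  ⇒  a = (12I)^(1/4) = (12×5.151)^(1/4) = 2.80 in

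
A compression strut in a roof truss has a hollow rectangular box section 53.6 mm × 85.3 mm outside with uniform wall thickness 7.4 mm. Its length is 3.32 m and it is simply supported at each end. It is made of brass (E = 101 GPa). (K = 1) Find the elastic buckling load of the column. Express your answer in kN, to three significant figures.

Inner dimensions: h_i = 85.3 − 2×7.4 = 70.50 mm, b_i = 53.6 − 2×7.4 = 38.80 mm
Weak-axis I_min = (h_o·b_o³ − h_i·b_i³)/12 with b_o = 53.6, b_i = 38.80 mm (shorter outer/inner sides).
I_min = (85.3×53.6³ − 70.50×38.80³)/12 = 7.515×10^5 mm⁴
I = 7.515×10^5 mm⁴ = 7.515×10^-7 m⁴
Effective length L_e = K·L = 1 × 3.32 = 3.320 m
P_cr = π²EI / L_e² = π² × 101×10⁹ × 7.515×10^-7 / 3.320² = 6.796×10^4 N

P_cr ≈ 68.0 kN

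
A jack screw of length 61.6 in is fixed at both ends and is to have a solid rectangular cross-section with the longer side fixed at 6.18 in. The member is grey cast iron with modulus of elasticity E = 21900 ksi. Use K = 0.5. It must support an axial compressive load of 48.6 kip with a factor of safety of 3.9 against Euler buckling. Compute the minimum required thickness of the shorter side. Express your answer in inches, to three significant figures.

Required P_cr = n·P = 3.9 × 48.6 = 189.5 kip
L_e = K·L = 0.5 × 61.6 = 30.80 in
Required I = P_cr·L_e²/(π²E) = 1.895×10^5 × 30.80² / (π² × 2.19×10^7) = 0.8319 in⁴
Rectangle, weak axis: I_min = h·b³/12 with h = 6.18 in fixed  ⇒  b = (12I/h)^(1/3) = 1.17 in

b ≈ 1.17 in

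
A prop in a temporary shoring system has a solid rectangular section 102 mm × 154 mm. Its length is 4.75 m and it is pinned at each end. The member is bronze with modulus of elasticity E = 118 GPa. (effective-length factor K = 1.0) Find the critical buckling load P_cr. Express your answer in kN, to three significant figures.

Buckling occurs about the weak axis: I_min = h·b³/12 with b = 102 mm (the shorter side).
I_min = 154×102³/12 = 1.362×10^7 mm⁴
I = 1.362×10^7 mm⁴ = 1.362×10^-5 m⁴
Effective length L_e = K·L = 1 × 4.75 = 4.750 m
P_cr = π²EI / L_e² = π² × 118×10⁹ × 1.362×10^-5 / 4.750² = 7.030×10^5 N

P_cr ≈ 703 kN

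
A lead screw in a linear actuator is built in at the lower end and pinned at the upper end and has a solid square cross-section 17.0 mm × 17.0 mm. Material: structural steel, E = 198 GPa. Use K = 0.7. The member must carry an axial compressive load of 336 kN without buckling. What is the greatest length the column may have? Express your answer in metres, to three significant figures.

I = a⁴/12 = 17.0⁴/12 = 6.960×10^3 mm⁴
I = 6.960×10^-9 m⁴
At the buckling limit P_cr = P = 3.360×10^5 N
From P_cr = π²EI/(K·L)²:  L = (1/K)·√(π²EI/P_cr) = (1/0.7)·√(π²×1.98×10^11×6.960×10^-9/3.360×10^5)
L = 0.287 m

L_max ≈ 0.287 m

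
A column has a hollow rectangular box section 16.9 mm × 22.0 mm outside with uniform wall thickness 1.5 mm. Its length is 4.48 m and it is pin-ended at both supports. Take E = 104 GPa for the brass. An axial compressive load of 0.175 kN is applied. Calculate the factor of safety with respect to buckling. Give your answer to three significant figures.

n ≈ 1.34

Inner dimensions: h_i = 22.0 − 2×1.5 = 19.00 mm, b_i = 16.9 − 2×1.5 = 13.90 mm
Weak-axis I_min = (h_o·b_o³ − h_i·b_i³)/12 with b_o = 16.9, b_i = 13.90 mm (shorter outer/inner sides).
I_min = (22.0×16.9³ − 19.00×13.90³)/12 = 4.597×10^3 mm⁴
I = 4.597×10^3 mm⁴ = 4.597×10^-9 m⁴
Effective length L_e = K·L = 1 × 4.48 = 4.480 m
P_cr = π²EI / L_e² = π² × 104×10⁹ × 4.597×10^-9 / 4.480² = 235.1 N
Factor of safety n = P_cr / P = 0.23510 / 0.175 = 1.34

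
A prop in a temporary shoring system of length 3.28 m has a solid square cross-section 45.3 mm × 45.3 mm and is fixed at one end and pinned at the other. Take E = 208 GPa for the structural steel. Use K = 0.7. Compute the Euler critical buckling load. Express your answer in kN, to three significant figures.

P_cr ≈ 137 kN

I = a⁴/12 = 45.3⁴/12 = 3.509×10^5 mm⁴
I = 3.509×10^5 mm⁴ = 3.509×10^-7 m⁴
Effective length L_e = K·L = 0.7 × 3.28 = 2.296 m
P_cr = π²EI / L_e² = π² × 208×10⁹ × 3.509×10^-7 / 2.296² = 1.367×10^5 N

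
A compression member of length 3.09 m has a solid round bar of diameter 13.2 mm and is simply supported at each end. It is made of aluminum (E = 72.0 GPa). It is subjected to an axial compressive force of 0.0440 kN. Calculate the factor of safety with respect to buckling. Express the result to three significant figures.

n ≈ 2.52

I = πd⁴/64 = π×13.2⁴/64 = 1.490×10^3 mm⁴
I = 1.490×10^3 mm⁴ = 1.490×10^-9 m⁴
Effective length L_e = K·L = 1 × 3.09 = 3.090 m
P_cr = π²EI / L_e² = π² × 72.0×10⁹ × 1.490×10^-9 / 3.090² = 110.9 N
Factor of safety n = P_cr / P = 0.11091 / 0.0440 = 2.52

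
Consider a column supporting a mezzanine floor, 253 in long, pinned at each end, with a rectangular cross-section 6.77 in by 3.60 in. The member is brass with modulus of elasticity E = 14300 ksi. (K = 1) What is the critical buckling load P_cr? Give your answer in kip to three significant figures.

P_cr ≈ 58.0 kip

Buckling occurs about the weak axis: I_min = h·b³/12 with b = 3.60 in (the shorter side).
I_min = 6.77×3.60³/12 = 26.32 in⁴
Effective length L_e = K·L = 1 × 253 = 253.0 in
P_cr = π²EI / L_e² = π² × 14300×10³ × 26.32 / 253.0² = 5.804×10^4 lb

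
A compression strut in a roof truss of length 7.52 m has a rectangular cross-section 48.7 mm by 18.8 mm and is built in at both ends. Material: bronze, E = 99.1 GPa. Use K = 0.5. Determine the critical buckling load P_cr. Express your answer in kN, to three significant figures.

Buckling occurs about the weak axis: I_min = h·b³/12 with b = 18.8 mm (the shorter side).
I_min = 48.7×18.8³/12 = 2.697×10^4 mm⁴
I = 2.697×10^4 mm⁴ = 2.697×10^-8 m⁴
Effective length L_e = K·L = 0.5 × 7.52 = 3.760 m
P_cr = π²EI / L_e² = π² × 99.1×10⁹ × 2.697×10^-8 / 3.760² = 1.866×10^3 N

P_cr ≈ 1.87 kN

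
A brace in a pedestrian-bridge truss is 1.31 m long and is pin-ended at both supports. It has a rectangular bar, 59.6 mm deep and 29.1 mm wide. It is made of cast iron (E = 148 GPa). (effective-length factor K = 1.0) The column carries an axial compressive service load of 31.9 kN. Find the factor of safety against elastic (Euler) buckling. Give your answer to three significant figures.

Buckling occurs about the weak axis: I_min = h·b³/12 with b = 29.1 mm (the shorter side).
I_min = 59.6×29.1³/12 = 1.224×10^5 mm⁴
I = 1.224×10^5 mm⁴ = 1.224×10^-7 m⁴
Effective length L_e = K·L = 1 × 1.31 = 1.310 m
P_cr = π²EI / L_e² = π² × 148×10⁹ × 1.224×10^-7 / 1.310² = 1.042×10^5 N
Factor of safety n = P_cr / P = 104.17 / 31.9 = 3.27

n ≈ 3.27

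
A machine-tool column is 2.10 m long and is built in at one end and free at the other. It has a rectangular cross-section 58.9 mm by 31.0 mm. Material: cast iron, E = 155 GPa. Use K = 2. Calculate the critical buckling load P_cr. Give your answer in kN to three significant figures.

P_cr ≈ 12.7 kN

Buckling occurs about the weak axis: I_min = h·b³/12 with b = 31.0 mm (the shorter side).
I_min = 58.9×31.0³/12 = 1.462×10^5 mm⁴
I = 1.462×10^5 mm⁴ = 1.462×10^-7 m⁴
Effective length L_e = K·L = 2 × 2.10 = 4.200 m
P_cr = π²EI / L_e² = π² × 155×10⁹ × 1.462×10^-7 / 4.200² = 1.268×10^4 N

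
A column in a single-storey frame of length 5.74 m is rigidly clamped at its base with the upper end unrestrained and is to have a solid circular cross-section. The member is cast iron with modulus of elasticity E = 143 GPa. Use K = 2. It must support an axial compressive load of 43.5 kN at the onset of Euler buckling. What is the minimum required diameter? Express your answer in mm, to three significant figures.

L_e = K·L = 2 × 5.74 = 11.48 m
Required I = P_cr·L_e²/(π²E) = 4.350×10^4 × 11.48² / (π² × 1.43×10^11) = 4.062×10^-6 m⁴
I_req = 4.062×10^6 mm⁴
Solid circle: I = πd⁴/64  ⇒  d = (64I/π)^(1/4) = (64×4.062×10^6/π)^(1/4) = 95.4 mm

d ≈ 95.4 mm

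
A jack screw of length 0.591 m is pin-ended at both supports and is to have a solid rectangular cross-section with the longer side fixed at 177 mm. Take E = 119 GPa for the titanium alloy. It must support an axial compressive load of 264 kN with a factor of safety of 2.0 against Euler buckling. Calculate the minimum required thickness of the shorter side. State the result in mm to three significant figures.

Required P_cr = n·P = 2.0 × 264 = 528.0 kN
L_e = K·L = 1 × 0.591 = 0.5910 m
Required I = P_cr·L_e²/(π²E) = 5.280×10^5 × 0.5910² / (π² × 1.19×10^11) = 1.570×10^-7 m⁴
I_req = 1.570×10^5 mm⁴
Rectangle, weak axis: I_min = h·b³/12 with h = 177 mm fixed  ⇒  b = (12I/h)^(1/3) = 22.0 mm

b ≈ 22.0 mm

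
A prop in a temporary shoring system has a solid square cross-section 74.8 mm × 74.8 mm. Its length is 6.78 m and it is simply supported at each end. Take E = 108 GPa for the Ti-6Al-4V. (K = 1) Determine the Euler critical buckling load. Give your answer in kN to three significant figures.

I = a⁴/12 = 74.8⁴/12 = 2.609×10^6 mm⁴
I = 2.609×10^6 mm⁴ = 2.609×10^-6 m⁴
Effective length L_e = K·L = 1 × 6.78 = 6.780 m
P_cr = π²EI / L_e² = π² × 108×10⁹ × 2.609×10^-6 / 6.780² = 6.049×10^4 N

P_cr ≈ 60.5 kN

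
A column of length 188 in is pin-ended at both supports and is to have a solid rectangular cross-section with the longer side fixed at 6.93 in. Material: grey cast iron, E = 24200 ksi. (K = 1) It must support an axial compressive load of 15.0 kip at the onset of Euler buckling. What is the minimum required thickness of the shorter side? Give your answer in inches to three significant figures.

L_e = K·L = 1 × 188 = 188.0 in
Required I = P_cr·L_e²/(π²E) = 1.500×10^4 × 188.0² / (π² × 2.42×10^7) = 2.220 in⁴
Rectangle, weak axis: I_min = h·b³/12 with h = 6.93 in fixed  ⇒  b = (12I/h)^(1/3) = 1.57 in

b ≈ 1.57 in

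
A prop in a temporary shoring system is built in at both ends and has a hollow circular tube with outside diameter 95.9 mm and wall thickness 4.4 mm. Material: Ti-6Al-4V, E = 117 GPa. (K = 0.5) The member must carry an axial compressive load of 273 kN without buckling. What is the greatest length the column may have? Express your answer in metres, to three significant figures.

L_max ≈ 4.74 m

Inner diameter d_i = 95.9 − 2×4.4 = 87.10 mm
I = π(d_o⁴ − d_i⁴)/64 = π(95.9⁴ − 87.10⁴)/64 = 1.327×10^6 mm⁴
I = 1.327×10^-6 m⁴
At the buckling limit P_cr = P = 2.730×10^5 N
From P_cr = π²EI/(K·L)²:  L = (1/K)·√(π²EI/P_cr) = (1/0.5)·√(π²×1.17×10^11×1.327×10^-6/2.730×10^5)
L = 4.74 m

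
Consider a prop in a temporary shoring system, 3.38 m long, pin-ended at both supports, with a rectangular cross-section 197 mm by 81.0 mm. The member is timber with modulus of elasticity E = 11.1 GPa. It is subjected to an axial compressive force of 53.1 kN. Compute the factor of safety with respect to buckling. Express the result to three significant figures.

Buckling occurs about the weak axis: I_min = h·b³/12 with b = 81.0 mm (the shorter side).
I_min = 197×81.0³/12 = 8.724×10^6 mm⁴
I = 8.724×10^6 mm⁴ = 8.724×10^-6 m⁴
Effective length L_e = K·L = 1 × 3.38 = 3.380 m
P_cr = π²EI / L_e² = π² × 11.1×10⁹ × 8.724×10^-6 / 3.380² = 8.366×10^4 N
Factor of safety n = P_cr / P = 83.662 / 53.1 = 1.58

n ≈ 1.58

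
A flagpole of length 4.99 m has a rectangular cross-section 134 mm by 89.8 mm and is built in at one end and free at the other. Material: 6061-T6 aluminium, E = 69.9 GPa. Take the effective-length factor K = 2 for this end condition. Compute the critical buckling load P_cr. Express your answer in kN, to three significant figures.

Buckling occurs about the weak axis: I_min = h·b³/12 with b = 89.8 mm (the shorter side).
I_min = 134×89.8³/12 = 8.086×10^6 mm⁴
I = 8.086×10^6 mm⁴ = 8.086×10^-6 m⁴
Effective length L_e = K·L = 2 × 4.99 = 9.980 m
P_cr = π²EI / L_e² = π² × 69.9×10⁹ × 8.086×10^-6 / 9.980² = 5.601×10^4 N

P_cr ≈ 56.0 kN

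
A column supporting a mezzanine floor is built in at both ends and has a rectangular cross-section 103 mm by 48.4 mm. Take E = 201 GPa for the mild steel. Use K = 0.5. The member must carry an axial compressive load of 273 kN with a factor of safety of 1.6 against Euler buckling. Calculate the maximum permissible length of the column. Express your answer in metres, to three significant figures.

Buckling occurs about the weak axis: I_min = h·b³/12 with b = 48.4 mm (the shorter side).
I_min = 103×48.4³/12 = 9.732×10^5 mm⁴
I = 9.732×10^-7 m⁴
Required critical load P_cr = n·P = 1.6 × 273 = 436.8 kN = 4.368×10^5 N
From P_cr = π²EI/(K·L)²:  L = (1/K)·√(π²EI/P_cr) = (1/0.5)·√(π²×2.01×10^11×9.732×10^-7/4.368×10^5)
L = 4.20 m

L_max ≈ 4.20 m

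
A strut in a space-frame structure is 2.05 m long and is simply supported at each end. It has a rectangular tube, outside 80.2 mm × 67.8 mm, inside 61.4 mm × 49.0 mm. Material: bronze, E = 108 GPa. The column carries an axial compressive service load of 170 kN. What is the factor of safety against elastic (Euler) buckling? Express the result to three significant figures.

n ≈ 2.21

Weak-axis I_min = (h_o·b_o³ − h_i·b_i³)/12 with b_o = 67.8, b_i = 49.00 mm (shorter outer/inner sides).
I_min = (80.2×67.8³ − 61.40×49.00³)/12 = 1.481×10^6 mm⁴
I = 1.481×10^6 mm⁴ = 1.481×10^-6 m⁴
Effective length L_e = K·L = 1 × 2.05 = 2.050 m
P_cr = π²EI / L_e² = π² × 108×10⁹ × 1.481×10^-6 / 2.050² = 3.756×10^5 N
Factor of safety n = P_cr / P = 375.64 / 170 = 2.21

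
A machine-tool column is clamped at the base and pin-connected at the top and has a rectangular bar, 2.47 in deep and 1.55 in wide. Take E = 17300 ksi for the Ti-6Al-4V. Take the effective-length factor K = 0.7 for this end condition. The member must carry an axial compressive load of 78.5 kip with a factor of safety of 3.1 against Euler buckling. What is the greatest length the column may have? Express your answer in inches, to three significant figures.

Buckling occurs about the weak axis: I_min = h·b³/12 with b = 1.55 in (the shorter side).
I_min = 2.47×1.55³/12 = 0.7665 in⁴
Required critical load P_cr = n·P = 3.1 × 78.5 = 243.4 kip = 2.433×10^5 lb
From P_cr = π²EI/(K·L)²:  L = (1/K)·√(π²EI/P_cr) = (1/0.7)·√(π²×1.73×10^7×0.7665/2.433×10^5)
L = 33.1 in

L_max ≈ 33.1 in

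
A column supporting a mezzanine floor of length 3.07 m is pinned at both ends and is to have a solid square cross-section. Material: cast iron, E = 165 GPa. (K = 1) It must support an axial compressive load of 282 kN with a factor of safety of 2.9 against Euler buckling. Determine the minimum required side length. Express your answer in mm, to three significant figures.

a ≈ 86.8 mm

Required P_cr = n·P = 2.9 × 282 = 817.8 kN
L_e = K·L = 1 × 3.07 = 3.070 m
Required I = P_cr·L_e²/(π²E) = 8.178×10^5 × 3.070² / (π² × 1.65×10^11) = 4.733×10^-6 m⁴
I_req = 4.733×10^6 mm⁴
Solid square: I = a⁴/12  ⇒  a = (12I)^(1/4) = (12×4.733×10^6)^(1/4) = 86.8 mm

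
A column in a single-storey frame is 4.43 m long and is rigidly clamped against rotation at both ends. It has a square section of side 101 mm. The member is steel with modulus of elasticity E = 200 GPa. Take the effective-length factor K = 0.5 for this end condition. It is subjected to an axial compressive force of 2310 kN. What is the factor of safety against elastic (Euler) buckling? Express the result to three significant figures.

I = a⁴/12 = 101⁴/12 = 8.672×10^6 mm⁴
I = 8.672×10^6 mm⁴ = 8.672×10^-6 m⁴
Effective length L_e = K·L = 0.5 × 4.43 = 2.215 m
P_cr = π²EI / L_e² = π² × 200×10⁹ × 8.672×10^-6 / 2.215² = 3.489×10^6 N
Factor of safety n = P_cr / P = 3488.9 / 2310 = 1.51

n ≈ 1.51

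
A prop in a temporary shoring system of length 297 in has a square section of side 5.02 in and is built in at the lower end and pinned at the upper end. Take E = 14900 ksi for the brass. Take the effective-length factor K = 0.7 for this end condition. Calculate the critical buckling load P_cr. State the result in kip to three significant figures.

P_cr ≈ 180 kip

I = a⁴/12 = 5.02⁴/12 = 52.92 in⁴
Effective length L_e = K·L = 0.7 × 297 = 207.9 in
P_cr = π²EI / L_e² = π² × 14900×10³ × 52.92 / 207.9² = 1.801×10^5 lb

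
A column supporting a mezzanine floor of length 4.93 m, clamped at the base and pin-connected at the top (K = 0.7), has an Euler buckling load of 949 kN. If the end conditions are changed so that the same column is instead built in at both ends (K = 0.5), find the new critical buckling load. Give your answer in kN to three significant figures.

P_cr ≈ 1860 kN

P_cr ∝ 1/K², so P_cr,new = P_cr,old × (K_old/K_new)² = 949 × (0.7/0.5)²
= 949 × 1.960 = 1860 kN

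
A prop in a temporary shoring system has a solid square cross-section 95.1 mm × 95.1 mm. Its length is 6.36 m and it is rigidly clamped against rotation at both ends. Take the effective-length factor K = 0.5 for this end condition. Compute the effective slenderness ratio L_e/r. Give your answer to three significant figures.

For a square r = a/√12 = 95.1/√12 = 27.45 mm
L_e = K·L = 0.5 × 6.36 m = 3.180 m = 3180.0 mm
λ = L_e / r_min = 3180.0 / 27.45 = 116

λ ≈ 116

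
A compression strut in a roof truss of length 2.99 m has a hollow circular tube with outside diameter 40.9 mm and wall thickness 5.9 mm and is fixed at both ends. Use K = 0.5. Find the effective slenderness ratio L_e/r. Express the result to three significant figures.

Inner diameter d_i = 40.9 − 2×5.9 = 29.10 mm
I = π(d_o⁴ − d_i⁴)/64 = π(40.9⁴ − 29.10⁴)/64 = 1.022×10^5 mm⁴
A = 648.7 mm²;  r_min = √(I/A) = √(1.022×10^5/648.7) = 12.55 mm
L_e = K·L = 0.5 × 2.99 m = 1.495 m = 1495.0 mm
λ = L_e / r_min = 1495.0 / 12.55 = 119

λ ≈ 119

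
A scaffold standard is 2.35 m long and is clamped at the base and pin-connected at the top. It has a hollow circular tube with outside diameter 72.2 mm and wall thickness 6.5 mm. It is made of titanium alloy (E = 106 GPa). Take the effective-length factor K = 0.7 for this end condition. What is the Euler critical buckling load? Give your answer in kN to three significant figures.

Inner diameter d_i = 72.2 − 2×6.5 = 59.20 mm
I = π(d_o⁴ − d_i⁴)/64 = π(72.2⁴ − 59.20⁴)/64 = 7.310×10^5 mm⁴
I = 7.310×10^5 mm⁴ = 7.310×10^-7 m⁴
Effective length L_e = K·L = 0.7 × 2.35 = 1.645 m
P_cr = π²EI / L_e² = π² × 106×10⁹ × 7.310×10^-7 / 1.645² = 2.826×10^5 N

P_cr ≈ 283 kN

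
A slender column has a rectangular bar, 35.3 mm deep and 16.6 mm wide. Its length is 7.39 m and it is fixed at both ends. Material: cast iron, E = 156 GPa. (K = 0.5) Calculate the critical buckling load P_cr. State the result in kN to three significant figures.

P_cr ≈ 1.52 kN

Buckling occurs about the weak axis: I_min = h·b³/12 with b = 16.6 mm (the shorter side).
I_min = 35.3×16.6³/12 = 1.346×10^4 mm⁴
I = 1.346×10^4 mm⁴ = 1.346×10^-8 m⁴
Effective length L_e = K·L = 0.5 × 7.39 = 3.695 m
P_cr = π²EI / L_e² = π² × 156×10⁹ × 1.346×10^-8 / 3.695² = 1.517×10^3 N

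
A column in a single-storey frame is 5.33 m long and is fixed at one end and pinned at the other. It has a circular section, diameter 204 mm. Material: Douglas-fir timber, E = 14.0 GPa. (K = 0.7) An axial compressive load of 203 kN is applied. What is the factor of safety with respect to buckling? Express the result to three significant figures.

I = πd⁴/64 = π×204⁴/64 = 8.501×10^7 mm⁴
I = 8.501×10^7 mm⁴ = 8.501×10^-5 m⁴
Effective length L_e = K·L = 0.7 × 5.33 = 3.731 m
P_cr = π²EI / L_e² = π² × 14.0×10⁹ × 8.501×10^-5 / 3.731² = 8.439×10^5 N
Factor of safety n = P_cr / P = 843.86 / 203 = 4.16

n ≈ 4.16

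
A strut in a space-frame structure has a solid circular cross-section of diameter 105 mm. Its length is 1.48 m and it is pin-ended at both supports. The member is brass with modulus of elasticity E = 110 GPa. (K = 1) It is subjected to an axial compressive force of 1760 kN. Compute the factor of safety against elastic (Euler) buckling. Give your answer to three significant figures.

n ≈ 1.68

I = πd⁴/64 = π×105⁴/64 = 5.967×10^6 mm⁴
I = 5.967×10^6 mm⁴ = 5.967×10^-6 m⁴
Effective length L_e = K·L = 1 × 1.48 = 1.480 m
P_cr = π²EI / L_e² = π² × 110×10⁹ × 5.967×10^-6 / 1.480² = 2.957×10^6 N
Factor of safety n = P_cr / P = 2957.3 / 1760 = 1.68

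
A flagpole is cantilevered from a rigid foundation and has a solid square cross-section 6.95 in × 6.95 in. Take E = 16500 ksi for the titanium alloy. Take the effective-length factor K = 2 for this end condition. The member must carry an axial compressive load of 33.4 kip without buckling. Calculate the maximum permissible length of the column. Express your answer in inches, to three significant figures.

L_max ≈ 487 in

I = a⁴/12 = 6.95⁴/12 = 194.4 in⁴
At the buckling limit P_cr = P = 3.340×10^4 lb
From P_cr = π²EI/(K·L)²:  L = (1/K)·√(π²EI/P_cr) = (1/2)·√(π²×1.65×10^7×194.4/3.340×10^4)
L = 487 in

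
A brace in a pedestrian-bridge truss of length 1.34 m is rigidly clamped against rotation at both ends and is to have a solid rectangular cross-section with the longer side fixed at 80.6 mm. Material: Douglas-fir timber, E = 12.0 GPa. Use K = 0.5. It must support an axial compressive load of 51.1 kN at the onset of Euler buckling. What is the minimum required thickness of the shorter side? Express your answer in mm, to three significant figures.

L_e = K·L = 0.5 × 1.34 = 0.6700 m
Required I = P_cr·L_e²/(π²E) = 5.110×10^4 × 0.6700² / (π² × 1.20×10^10) = 1.937×10^-7 m⁴
I_req = 1.937×10^5 mm⁴
Rectangle, weak axis: I_min = h·b³/12 with h = 80.6 mm fixed  ⇒  b = (12I/h)^(1/3) = 30.7 mm

b ≈ 30.7 mm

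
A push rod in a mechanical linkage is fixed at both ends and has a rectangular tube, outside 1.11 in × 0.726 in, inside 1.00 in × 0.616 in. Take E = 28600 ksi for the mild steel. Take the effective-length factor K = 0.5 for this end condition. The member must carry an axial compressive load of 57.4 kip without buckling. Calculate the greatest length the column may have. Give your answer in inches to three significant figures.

L_max ≈ 17.7 in

Weak-axis I_min = (h_o·b_o³ − h_i·b_i³)/12 with b_o = 0.726, b_i = 0.6160 in (shorter outer/inner sides).
I_min = (1.11×0.726³ − 1.000×0.6160³)/12 = 1.592×10^-2 in⁴
At the buckling limit P_cr = P = 5.740×10^4 lb
From P_cr = π²EI/(K·L)²:  L = (1/K)·√(π²EI/P_cr) = (1/0.5)·√(π²×2.86×10^7×1.592×10^-2/5.740×10^4)
L = 17.7 in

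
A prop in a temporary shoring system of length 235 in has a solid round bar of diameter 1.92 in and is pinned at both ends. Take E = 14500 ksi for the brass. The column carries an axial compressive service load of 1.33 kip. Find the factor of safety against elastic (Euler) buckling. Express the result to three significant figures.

I = πd⁴/64 = π×1.92⁴/64 = 0.6671 in⁴
Effective length L_e = K·L = 1 × 235 = 235.0 in
P_cr = π²EI / L_e² = π² × 14500×10³ × 0.6671 / 235.0² = 1.729×10^3 lb
Factor of safety n = P_cr / P = 1.7286 / 1.33 = 1.30

n ≈ 1.30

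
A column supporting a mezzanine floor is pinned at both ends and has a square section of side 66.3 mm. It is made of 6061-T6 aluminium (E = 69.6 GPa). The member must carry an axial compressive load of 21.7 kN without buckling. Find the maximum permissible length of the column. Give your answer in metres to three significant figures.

L_max ≈ 7.14 m

I = a⁴/12 = 66.3⁴/12 = 1.610×10^6 mm⁴
I = 1.610×10^-6 m⁴
At the buckling limit P_cr = P = 2.170×10^4 N
From P_cr = π²EI/(K·L)²:  L = (1/K)·√(π²EI/P_cr) = (1/1)·√(π²×6.96×10^10×1.610×10^-6/2.170×10^4)
L = 7.14 m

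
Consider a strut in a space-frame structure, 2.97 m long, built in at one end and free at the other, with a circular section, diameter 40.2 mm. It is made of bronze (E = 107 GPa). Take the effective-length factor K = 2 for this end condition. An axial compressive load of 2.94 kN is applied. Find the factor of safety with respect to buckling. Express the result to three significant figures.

I = πd⁴/64 = π×40.2⁴/64 = 1.282×10^5 mm⁴
I = 1.282×10^5 mm⁴ = 1.282×10^-7 m⁴
Effective length L_e = K·L = 2 × 2.97 = 5.940 m
P_cr = π²EI / L_e² = π² × 107×10⁹ × 1.282×10^-7 / 5.940² = 3.837×10^3 N
Factor of safety n = P_cr / P = 3.8369 / 2.94 = 1.31

n ≈ 1.31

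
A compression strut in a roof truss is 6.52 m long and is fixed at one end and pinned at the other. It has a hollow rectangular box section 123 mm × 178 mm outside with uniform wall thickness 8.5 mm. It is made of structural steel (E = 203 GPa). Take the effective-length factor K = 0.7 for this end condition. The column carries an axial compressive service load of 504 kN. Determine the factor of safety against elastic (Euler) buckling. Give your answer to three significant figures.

Inner dimensions: h_i = 178 − 2×8.5 = 161.0 mm, b_i = 123 − 2×8.5 = 106.0 mm
Weak-axis I_min = (h_o·b_o³ − h_i·b_i³)/12 with b_o = 123, b_i = 106.0 mm (shorter outer/inner sides).
I_min = (178×123³ − 161.0×106.0³)/12 = 1.162×10^7 mm⁴
I = 1.162×10^7 mm⁴ = 1.162×10^-5 m⁴
Effective length L_e = K·L = 0.7 × 6.52 = 4.564 m
P_cr = π²EI / L_e² = π² × 203×10⁹ × 1.162×10^-5 / 4.564² = 1.118×10^6 N
Factor of safety n = P_cr / P = 1118.0 / 504 = 2.22

n ≈ 2.22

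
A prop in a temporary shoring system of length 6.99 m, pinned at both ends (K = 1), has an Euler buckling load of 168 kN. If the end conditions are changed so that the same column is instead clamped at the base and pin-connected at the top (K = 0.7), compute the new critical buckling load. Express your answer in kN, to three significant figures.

P_cr ≈ 343 kN

P_cr ∝ 1/K², so P_cr,new = P_cr,old × (K_old/K_new)² = 168 × (1/0.7)²
= 168 × 2.041 = 343 kN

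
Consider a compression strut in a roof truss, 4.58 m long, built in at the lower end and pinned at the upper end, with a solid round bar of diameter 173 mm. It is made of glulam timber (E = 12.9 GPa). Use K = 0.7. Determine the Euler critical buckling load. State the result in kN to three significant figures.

I = πd⁴/64 = π×173⁴/64 = 4.397×10^7 mm⁴
I = 4.397×10^7 mm⁴ = 4.397×10^-5 m⁴
Effective length L_e = K·L = 0.7 × 4.58 = 3.206 m
P_cr = π²EI / L_e² = π² × 12.9×10⁹ × 4.397×10^-5 / 3.206² = 5.446×10^5 N

P_cr ≈ 545 kN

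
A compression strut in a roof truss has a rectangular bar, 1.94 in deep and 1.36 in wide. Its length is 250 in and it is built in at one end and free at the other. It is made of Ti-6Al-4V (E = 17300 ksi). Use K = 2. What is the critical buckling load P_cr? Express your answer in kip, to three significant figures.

Buckling occurs about the weak axis: I_min = h·b³/12 with b = 1.36 in (the shorter side).
I_min = 1.94×1.36³/12 = 0.4067 in⁴
Effective length L_e = K·L = 2 × 250 = 500.0 in
P_cr = π²EI / L_e² = π² × 17300×10³ × 0.4067 / 500.0² = 277.7 lb

P_cr ≈ 0.278 kip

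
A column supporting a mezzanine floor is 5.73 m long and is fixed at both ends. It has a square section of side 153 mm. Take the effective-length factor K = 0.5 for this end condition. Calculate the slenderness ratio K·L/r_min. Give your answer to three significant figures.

For a square r = a/√12 = 153/√12 = 44.17 mm
L_e = K·L = 0.5 × 5.73 m = 2.865 m = 2865.0 mm
λ = L_e / r_min = 2865.0 / 44.17 = 64.9

λ ≈ 64.9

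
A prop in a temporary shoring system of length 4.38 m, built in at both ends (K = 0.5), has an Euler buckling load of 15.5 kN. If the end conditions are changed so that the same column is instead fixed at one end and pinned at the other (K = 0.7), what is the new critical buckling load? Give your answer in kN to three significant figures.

P_cr ∝ 1/K², so P_cr,new = P_cr,old × (K_old/K_new)² = 15.5 × (0.5/0.7)²
= 15.5 × 0.5102 = 7.91 kN

P_cr ≈ 7.91 kN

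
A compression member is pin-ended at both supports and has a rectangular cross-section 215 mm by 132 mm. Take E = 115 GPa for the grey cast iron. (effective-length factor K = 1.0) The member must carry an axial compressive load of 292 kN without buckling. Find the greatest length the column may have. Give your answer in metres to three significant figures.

Buckling occurs about the weak axis: I_min = h·b³/12 with b = 132 mm (the shorter side).
I_min = 215×132³/12 = 4.121×10^7 mm⁴
I = 4.121×10^-5 m⁴
At the buckling limit P_cr = P = 2.920×10^5 N
From P_cr = π²EI/(K·L)²:  L = (1/K)·√(π²EI/P_cr) = (1/1)·√(π²×1.15×10^11×4.121×10^-5/2.920×10^5)
L = 12.7 m

L_max ≈ 12.7 m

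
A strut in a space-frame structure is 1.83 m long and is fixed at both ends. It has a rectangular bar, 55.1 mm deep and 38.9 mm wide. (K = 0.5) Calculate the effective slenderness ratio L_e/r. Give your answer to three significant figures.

Buckling occurs about the weak axis: I_min = h·b³/12 with b = 38.9 mm (the shorter side).
I_min = 55.1×38.9³/12 = 2.703×10^5 mm⁴
A = 2.143×10^3 mm²;  r_min = √(I/A) = √(2.703×10^5/2.143×10^3) = 11.23 mm
L_e = K·L = 0.5 × 1.83 m = 0.9150 m = 915.00 mm
λ = L_e / r_min = 915.00 / 11.23 = 81.5

λ ≈ 81.5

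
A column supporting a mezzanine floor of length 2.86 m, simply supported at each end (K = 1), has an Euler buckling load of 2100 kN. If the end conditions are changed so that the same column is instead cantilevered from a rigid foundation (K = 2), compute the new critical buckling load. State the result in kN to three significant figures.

P_cr ∝ 1/K², so P_cr,new = P_cr,old × (K_old/K_new)² = 2100 × (1/2)²
= 2100 × 0.2500 = 525 kN

P_cr ≈ 525 kN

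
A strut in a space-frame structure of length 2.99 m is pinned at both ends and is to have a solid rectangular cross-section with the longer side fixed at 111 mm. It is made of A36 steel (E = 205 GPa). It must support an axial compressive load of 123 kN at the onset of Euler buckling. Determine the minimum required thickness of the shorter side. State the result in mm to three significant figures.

L_e = K·L = 1 × 2.99 = 2.990 m
Required I = P_cr·L_e²/(π²E) = 1.230×10^5 × 2.990² / (π² × 2.05×10^11) = 5.435×10^-7 m⁴
I_req = 5.435×10^5 mm⁴
Rectangle, weak axis: I_min = h·b³/12 with h = 111 mm fixed  ⇒  b = (12I/h)^(1/3) = 38.9 mm

b ≈ 38.9 mm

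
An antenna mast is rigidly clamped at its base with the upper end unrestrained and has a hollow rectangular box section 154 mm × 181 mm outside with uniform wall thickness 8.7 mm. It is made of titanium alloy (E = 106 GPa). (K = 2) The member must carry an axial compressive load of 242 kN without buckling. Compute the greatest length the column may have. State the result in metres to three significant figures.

Inner dimensions: h_i = 181 − 2×8.7 = 163.6 mm, b_i = 154 − 2×8.7 = 136.6 mm
Weak-axis I_min = (h_o·b_o³ − h_i·b_i³)/12 with b_o = 154, b_i = 136.6 mm (shorter outer/inner sides).
I_min = (181×154³ − 163.6×136.6³)/12 = 2.034×10^7 mm⁴
I = 2.034×10^-5 m⁴
At the buckling limit P_cr = P = 2.420×10^5 N
From P_cr = π²EI/(K·L)²:  L = (1/K)·√(π²EI/P_cr) = (1/2)·√(π²×1.06×10^11×2.034×10^-5/2.420×10^5)
L = 4.69 m

L_max ≈ 4.69 m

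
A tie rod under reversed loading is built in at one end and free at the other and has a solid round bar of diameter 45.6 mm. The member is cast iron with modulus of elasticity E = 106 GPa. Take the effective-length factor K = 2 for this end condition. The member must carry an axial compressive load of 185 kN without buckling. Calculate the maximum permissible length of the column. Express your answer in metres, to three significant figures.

L_max ≈ 0.548 m

I = πd⁴/64 = π×45.6⁴/64 = 2.122×10^5 mm⁴
I = 2.122×10^-7 m⁴
At the buckling limit P_cr = P = 1.850×10^5 N
From P_cr = π²EI/(K·L)²:  L = (1/K)·√(π²EI/P_cr) = (1/2)·√(π²×1.06×10^11×2.122×10^-7/1.850×10^5)
L = 0.548 m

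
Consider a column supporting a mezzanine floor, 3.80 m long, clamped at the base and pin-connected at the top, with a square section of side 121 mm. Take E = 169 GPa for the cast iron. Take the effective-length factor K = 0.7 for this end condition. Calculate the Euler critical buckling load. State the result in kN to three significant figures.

I = a⁴/12 = 121⁴/12 = 1.786×10^7 mm⁴
I = 1.786×10^7 mm⁴ = 1.786×10^-5 m⁴
Effective length L_e = K·L = 0.7 × 3.80 = 2.660 m
P_cr = π²EI / L_e² = π² × 169×10⁹ × 1.786×10^-5 / 2.660² = 4.211×10^6 N

P_cr ≈ 4210 kN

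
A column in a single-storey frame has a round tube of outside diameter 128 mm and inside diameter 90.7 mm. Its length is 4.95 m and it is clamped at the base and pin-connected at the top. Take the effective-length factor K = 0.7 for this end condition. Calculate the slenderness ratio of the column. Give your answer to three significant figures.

d_o = 128 mm, d_i = 90.7 mm
I = π(d_o⁴ − d_i⁴)/64 = π(128⁴ − 90.70⁴)/64 = 9.855×10^6 mm⁴
A = 6.407×10^3 mm²;  r_min = √(I/A) = √(9.855×10^6/6.407×10^3) = 39.22 mm
L_e = K·L = 0.7 × 4.95 m = 3.465 m = 3465.0 mm
λ = L_e / r_min = 3465.0 / 39.22 = 88.3

λ ≈ 88.3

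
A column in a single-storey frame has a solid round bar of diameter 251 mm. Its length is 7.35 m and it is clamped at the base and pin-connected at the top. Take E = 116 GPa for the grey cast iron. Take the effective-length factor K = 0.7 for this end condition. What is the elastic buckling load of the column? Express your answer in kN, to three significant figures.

I = πd⁴/64 = π×251⁴/64 = 1.948×10^8 mm⁴
I = 1.948×10^8 mm⁴ = 1.948×10^-4 m⁴
Effective length L_e = K·L = 0.7 × 7.35 = 5.145 m
P_cr = π²EI / L_e² = π² × 116×10⁹ × 1.948×10^-4 / 5.145² = 8.427×10^6 N

P_cr ≈ 8430 kN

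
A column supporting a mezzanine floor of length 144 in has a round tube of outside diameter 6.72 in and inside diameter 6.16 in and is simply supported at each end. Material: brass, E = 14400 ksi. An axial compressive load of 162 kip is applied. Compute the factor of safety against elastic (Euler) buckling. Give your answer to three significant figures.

d_o = 6.72 in, d_i = 6.16 in
I = π(d_o⁴ − d_i⁴)/64 = π(6.72⁴ − 6.160⁴)/64 = 29.42 in⁴
Effective length L_e = K·L = 1 × 144 = 144.0 in
P_cr = π²EI / L_e² = π² × 14400×10³ × 29.42 / 144.0² = 2.017×10^5 lb
Factor of safety n = P_cr / P = 201.67 / 162 = 1.24

n ≈ 1.24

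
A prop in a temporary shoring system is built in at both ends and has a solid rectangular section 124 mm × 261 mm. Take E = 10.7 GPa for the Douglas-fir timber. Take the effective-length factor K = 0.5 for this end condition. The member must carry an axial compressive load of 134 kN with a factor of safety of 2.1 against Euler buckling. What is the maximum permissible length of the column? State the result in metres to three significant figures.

Buckling occurs about the weak axis: I_min = h·b³/12 with b = 124 mm (the shorter side).
I_min = 261×124³/12 = 4.147×10^7 mm⁴
I = 4.147×10^-5 m⁴
Required critical load P_cr = n·P = 2.1 × 134 = 281.4 kN = 2.814×10^5 N
From P_cr = π²EI/(K·L)²:  L = (1/K)·√(π²EI/P_cr) = (1/0.5)·√(π²×1.07×10^10×4.147×10^-5/2.814×10^5)
L = 7.89 m

L_max ≈ 7.89 m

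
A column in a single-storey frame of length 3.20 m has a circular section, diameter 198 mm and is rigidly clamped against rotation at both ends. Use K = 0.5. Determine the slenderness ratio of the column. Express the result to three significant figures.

For a solid circle r = d/4 = 198/4 = 49.50 mm
L_e = K·L = 0.5 × 3.20 m = 1.600 m = 1600.0 mm
λ = L_e / r_min = 1600.0 / 49.50 = 32.3

λ ≈ 32.3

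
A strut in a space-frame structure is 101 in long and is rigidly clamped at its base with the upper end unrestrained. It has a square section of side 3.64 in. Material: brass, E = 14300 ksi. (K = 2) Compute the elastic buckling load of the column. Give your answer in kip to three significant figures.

I = a⁴/12 = 3.64⁴/12 = 14.63 in⁴
Effective length L_e = K·L = 2 × 101 = 202.0 in
P_cr = π²EI / L_e² = π² × 14300×10³ × 14.63 / 202.0² = 5.060×10^4 lb

P_cr ≈ 50.6 kip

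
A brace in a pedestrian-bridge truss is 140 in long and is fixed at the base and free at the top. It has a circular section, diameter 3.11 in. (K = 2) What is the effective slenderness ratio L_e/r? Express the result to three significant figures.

λ ≈ 360

For a solid circle r = d/4 = 3.11/4 = 0.7775 in
L_e = K·L = 2 × 140 = 280.0 in
λ = L_e / r_min = 280.00 / 0.7775 = 360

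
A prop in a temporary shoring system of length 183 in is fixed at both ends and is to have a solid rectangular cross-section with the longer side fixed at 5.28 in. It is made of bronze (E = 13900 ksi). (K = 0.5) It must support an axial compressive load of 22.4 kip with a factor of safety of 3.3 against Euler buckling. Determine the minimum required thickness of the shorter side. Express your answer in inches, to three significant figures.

b ≈ 2.17 in

Required P_cr = n·P = 3.3 × 22.4 = 73.92 kip
L_e = K·L = 0.5 × 183 = 91.50 in
Required I = P_cr·L_e²/(π²E) = 7.392×10^4 × 91.50² / (π² × 1.39×10^7) = 4.511 in⁴
Rectangle, weak axis: I_min = h·b³/12 with h = 5.28 in fixed  ⇒  b = (12I/h)^(1/3) = 2.17 in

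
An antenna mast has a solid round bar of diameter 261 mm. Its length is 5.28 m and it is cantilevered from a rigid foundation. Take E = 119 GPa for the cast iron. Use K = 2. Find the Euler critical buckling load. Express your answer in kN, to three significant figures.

I = πd⁴/64 = π×261⁴/64 = 2.278×10^8 mm⁴
I = 2.278×10^8 mm⁴ = 2.278×10^-4 m⁴
Effective length L_e = K·L = 2 × 5.28 = 10.56 m
P_cr = π²EI / L_e² = π² × 119×10⁹ × 2.278×10^-4 / 10.56² = 2.399×10^6 N

P_cr ≈ 2400 kN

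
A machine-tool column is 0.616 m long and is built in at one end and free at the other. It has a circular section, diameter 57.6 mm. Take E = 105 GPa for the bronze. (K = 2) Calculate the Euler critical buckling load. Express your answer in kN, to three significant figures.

P_cr ≈ 369 kN

I = πd⁴/64 = π×57.6⁴/64 = 5.403×10^5 mm⁴
I = 5.403×10^5 mm⁴ = 5.403×10^-7 m⁴
Effective length L_e = K·L = 2 × 0.616 = 1.232 m
P_cr = π²EI / L_e² = π² × 105×10⁹ × 5.403×10^-7 / 1.232² = 3.689×10^5 N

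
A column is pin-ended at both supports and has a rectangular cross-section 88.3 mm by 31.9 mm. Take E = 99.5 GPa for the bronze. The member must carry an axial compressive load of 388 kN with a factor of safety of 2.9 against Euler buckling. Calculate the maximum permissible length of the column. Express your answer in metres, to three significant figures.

Buckling occurs about the weak axis: I_min = h·b³/12 with b = 31.9 mm (the shorter side).
I_min = 88.3×31.9³/12 = 2.389×10^5 mm⁴
I = 2.389×10^-7 m⁴
Required critical load P_cr = n·P = 2.9 × 388 = 1125 kN = 1.125×10^6 N
From P_cr = π²EI/(K·L)²:  L = (1/K)·√(π²EI/P_cr) = (1/1)·√(π²×9.95×10^10×2.389×10^-7/1.125×10^6)
L = 0.457 m

L_max ≈ 0.457 m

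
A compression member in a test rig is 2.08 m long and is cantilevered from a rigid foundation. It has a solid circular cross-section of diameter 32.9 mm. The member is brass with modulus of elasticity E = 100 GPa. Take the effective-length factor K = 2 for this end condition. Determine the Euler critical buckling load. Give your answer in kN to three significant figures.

I = πd⁴/64 = π×32.9⁴/64 = 5.751×10^4 mm⁴
I = 5.751×10^4 mm⁴ = 5.751×10^-8 m⁴
Effective length L_e = K·L = 2 × 2.08 = 4.160 m
P_cr = π²EI / L_e² = π² × 100×10⁹ × 5.751×10^-8 / 4.160² = 3.280×10^3 N

P_cr ≈ 3.28 kN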